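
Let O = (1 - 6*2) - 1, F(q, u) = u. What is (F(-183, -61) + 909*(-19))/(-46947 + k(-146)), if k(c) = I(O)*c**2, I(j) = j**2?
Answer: -17332/3022557 ≈ -0.0057342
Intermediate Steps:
O = -12 (O = (1 - 1*12) - 1 = (1 - 12) - 1 = -11 - 1 = -12)
k(c) = 144*c**2 (k(c) = (-12)**2*c**2 = 144*c**2)
(F(-183, -61) + 909*(-19))/(-46947 + k(-146)) = (-61 + 909*(-19))/(-46947 + 144*(-146)**2) = (-61 - 17271)/(-46947 + 144*21316) = -17332/(-46947 + 3069504) = -17332/3022557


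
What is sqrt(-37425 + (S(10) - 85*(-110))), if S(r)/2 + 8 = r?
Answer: 3*I*sqrt(3119) ≈ 167.54*I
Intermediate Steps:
S(r) = -16 + 2*r
sqrt(-37425 + (S(10) - 85*(-110))) = sqrt(-37425 + ((-16 + 2*10) - 85*(-110))) = sqrt(-37425 + ((-16 + 20) + 9350)) = sqrt(-37425 + (4 + 9350)) = sqrt(-37425 + 9354) = sqrt(-28071) = 3*I*sqrt(3119)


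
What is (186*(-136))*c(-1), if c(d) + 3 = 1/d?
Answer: 101184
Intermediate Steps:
c(d) = -3 + 1/d
(186*(-136))*c(-1) = (186*(-136))*(-3 + 1/(-1)) = -25296*(-3 - 1) = -25296*(-4) = 101184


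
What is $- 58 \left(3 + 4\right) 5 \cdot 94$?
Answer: $-190820$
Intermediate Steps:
$- 58 \left(3 + 4\right) 5 \cdot 94 = - 58 \cdot 7 \cdot 5 \cdot 94 = \left(-58\right) 35 \cdot 94 = \left(-2030\right) 94 = -190820$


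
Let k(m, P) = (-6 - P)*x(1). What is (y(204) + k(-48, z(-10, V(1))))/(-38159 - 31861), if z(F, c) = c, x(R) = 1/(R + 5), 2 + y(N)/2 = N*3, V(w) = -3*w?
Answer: -271/15560 ≈ -0.017416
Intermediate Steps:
y(N) = -4 + 6*N (y(N) = -4 + 2*(N*3) = -4 + 2*(3*N) = -4 + 6*N)
x(R) = 1/(5 + R)
k(m, P) = -1 - P/6 (k(m, P) = (-6 - P)/(5 + 1) = (-6 - P)/6 = (-6 - P)*(⅙) = -1 - P/6)
(y(204) + k(-48, z(-10, V(1))))/(-38159 - 31861) = ((-4 + 6*204) + (-1 - (-1)/2))/(-38159 - 31861) = ((-4 + 1224) + (-1 - ⅙*(-3)))/(-70020) = (1220 + (-1 + ½))*(-1/70020) = (1220 - ½)*(-1/70020) = (2439/2)*(-1/70020) = -271/15560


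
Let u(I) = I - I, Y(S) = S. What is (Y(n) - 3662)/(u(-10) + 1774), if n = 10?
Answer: -1826/887 ≈ -2.0586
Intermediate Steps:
u(I) = 0
(Y(n) - 3662)/(u(-10) + 1774) = (10 - 3662)/(0 + 1774) = -3652/1774 = -3652*1/1774 = -1826/887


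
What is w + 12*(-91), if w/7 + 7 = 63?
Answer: -700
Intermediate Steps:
w = 392 (w = -49 + 7*63 = -49 + 441 = 392)
w + 12*(-91) = 392 + 12*(-91) = 392 - 1092 = -700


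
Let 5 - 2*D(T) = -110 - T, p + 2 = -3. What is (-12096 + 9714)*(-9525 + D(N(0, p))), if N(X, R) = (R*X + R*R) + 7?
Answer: 22513473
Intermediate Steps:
p = -5 (p = -2 - 3 = -5)
N(X, R) = 7 + R**2 + R*X (N(X, R) = (R*X + R**2) + 7 = (R**2 + R*X) + 7 = 7 + R**2 + R*X)
D(T) = 115/2 + T/2 (D(T) = 5/2 - (-110 - T)/2 = 5/2 + (55 + T/2) = 115/2 + T/2)
(-12096 + 9714)*(-9525 + D(N(0, p))) = (-12096 + 9714)*(-9525 + (115/2 + (7 + (-5)**2 - 5*0)/2)) = -2382*(-9525 + (115/2 + (7 + 25 + 0)/2)) = -2382*(-9525 + (115/2 + (1/2)*32)) = -2382*(-9525 + (115/2 + 16)) = -2382*(-9525 + 147/2) = -2382*(-18903/2) = 22513473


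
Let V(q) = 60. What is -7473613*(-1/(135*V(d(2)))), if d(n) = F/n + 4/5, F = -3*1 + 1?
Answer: 7473613/8100 ≈ 922.67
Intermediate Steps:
F = -2 (F = -3 + 1 = -2)
d(n) = ⅘ - 2/n (d(n) = -2/n + 4/5 = -2/n + 4*(⅕) = -2/n + ⅘ = ⅘ - 2/n)
-7473613*(-1/(135*V(d(2)))) = -7473613/(60*(-135)) = -7473613/(-8100) = -7473613*(-1/8100) = 7473613/8100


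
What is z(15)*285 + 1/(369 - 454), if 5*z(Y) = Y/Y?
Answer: 4844/85 ≈ 56.988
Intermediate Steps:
z(Y) = 1/5 (z(Y) = (Y/Y)/5 = (1/5)*1 = 1/5)
z(15)*285 + 1/(369 - 454) = (1/5)*285 + 1/(369 - 454) = 57 + 1/(-85) = 57 - 1/85 = 4844/85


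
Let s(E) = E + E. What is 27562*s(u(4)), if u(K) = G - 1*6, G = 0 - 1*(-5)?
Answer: -55124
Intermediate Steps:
G = 5 (G = 0 + 5 = 5)
u(K) = -1 (u(K) = 5 - 1*6 = 5 - 6 = -1)
s(E) = 2*E
27562*s(u(4)) = 27562*(2*(-1)) = 27562*(-2) = -55124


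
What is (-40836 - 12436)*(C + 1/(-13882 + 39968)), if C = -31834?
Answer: 22119113013828/13043 ≈ 1.6959e+9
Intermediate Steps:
(-40836 - 12436)*(C + 1/(-13882 + 39968)) = (-40836 - 12436)*(-31834 + 1/(-13882 + 39968)) = -53272*(-31834 + 1/26086) = -53272*(-830421723/26086) = 22119113013828/13043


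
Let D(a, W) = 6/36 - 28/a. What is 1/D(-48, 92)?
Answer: 4/3 ≈ 1.3333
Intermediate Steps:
D(a, W) = ⅙ - 28/a (D(a, W) = 6*(1/36) - 28/a = ⅙ - 28/a)
1/D(-48, 92) = 1/((⅙)*(-168 - 48)/(-48)) = 1/((⅙)*(-1/48)*(-216)) = 1/(¾) = 4/3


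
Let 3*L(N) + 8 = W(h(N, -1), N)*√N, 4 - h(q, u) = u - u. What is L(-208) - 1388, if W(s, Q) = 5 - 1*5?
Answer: -4172/3 ≈ -1390.7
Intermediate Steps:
h(q, u) = 4 (h(q, u) = 4 - (u - u) = 4 - 1*0 = 4 + 0 = 4)
W(s, Q) = 0 (W(s, Q) = 5 - 5 = 0)
L(N) = -8/3 (L(N) = -8/3 + (0*√N)/3 = -8/3 + (⅓)*0 = -8/3 + 0 = -8/3)
L(-208) - 1388 = -8/3 - 1388 = -4172/3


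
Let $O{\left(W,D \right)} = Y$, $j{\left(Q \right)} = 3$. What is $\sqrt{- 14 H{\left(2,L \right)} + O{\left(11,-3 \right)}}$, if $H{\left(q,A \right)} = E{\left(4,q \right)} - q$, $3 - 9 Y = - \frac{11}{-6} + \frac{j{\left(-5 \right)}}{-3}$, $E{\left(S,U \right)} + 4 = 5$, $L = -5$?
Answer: $\frac{\sqrt{4614}}{18} \approx 3.7737$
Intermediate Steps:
$E{\left(S,U \right)} = 1$ ($E{\left(S,U \right)} = -4 + 5 = 1$)
$Y = \frac{13}{54}$ ($Y = \frac{1}{3} - \frac{- \frac{11}{-6} + \frac{3}{-3}}{9} = \frac{1}{3} - \frac{\left(-11\right) \left(- \frac{1}{6}\right) + 3 \left(- \frac{1}{3}\right)}{9} = \frac{1}{3} - \frac{\frac{11}{6} - 1}{9} = \frac{1}{3} - \frac{5}{54} = \frac{13}{54} \approx 0.24074$)
$O{\left(W,D \right)} = \frac{13}{54}$
$H{\left(q,A \right)} = 1 - q$
$\sqrt{- 14 H{\left(2,L \right)} + O{\left(11,-3 \right)}} = \sqrt{- 14 \left(1 - 2\right) + \frac{13}{54}} = \sqrt{\left(-14\right) \left(-1\right) + \frac{13}{54}} = \sqrt{14 + \frac{13}{54}} = \sqrt{\frac{769}{54}} = \frac{\sqrt{4614}}{18}$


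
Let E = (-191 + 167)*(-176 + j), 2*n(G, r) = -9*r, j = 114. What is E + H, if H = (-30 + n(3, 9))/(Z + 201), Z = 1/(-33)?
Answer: 19732179/13264 ≈ 1487.6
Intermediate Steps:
n(G, r) = -9*r/2 (n(G, r) = (-9*r)/2 = -9*r/2)
Z = -1/33 ≈ -0.030303
H = -4653/13264 (H = (-30 - 9/2*9)/(-1/33 + 201) = (-30 - 81/2)/(6632/33) = -141/2*33/6632 = -4653/13264 ≈ -0.35080)
E = 1488 (E = (-191 + 167)*(-176 + 114) = -24*(-62) = 1488)
E + H = 1488 - 4653/13264 = 19732179/13264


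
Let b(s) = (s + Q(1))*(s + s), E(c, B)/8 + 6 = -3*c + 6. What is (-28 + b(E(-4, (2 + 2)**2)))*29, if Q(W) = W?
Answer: 539284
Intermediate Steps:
E(c, B) = -24*c (E(c, B) = -48 + 8*(-3*c + 6) = -48 + 8*(6 - 3*c) = -48 + (48 - 24*c) = -24*c)
b(s) = 2*s*(1 + s) (b(s) = (s + 1)*(s + s) = (1 + s)*(2*s) = 2*s*(1 + s))
(-28 + b(E(-4, (2 + 2)**2)))*29 = (-28 + 2*(-24*(-4))*(1 - 24*(-4)))*29 = (-28 + 2*96*(1 + 96))*29 = (-28 + 2*96*97)*29 = (-28 + 18624)*29 = 18596*29 = 539284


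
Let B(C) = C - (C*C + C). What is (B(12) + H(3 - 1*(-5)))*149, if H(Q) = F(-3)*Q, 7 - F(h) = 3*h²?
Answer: -45296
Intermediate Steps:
F(h) = 7 - 3*h²
B(C) = -C² (B(C) = C - (C² + C) = C - (C + C²) = C + (-C - C²) = -C²)
H(Q) = -20*Q (H(Q) = (7 - 3*(-3)²)*Q = (7 - 3*9)*Q = (7 - 27)*Q = -20*Q)
(B(12) + H(3 - 1*(-5)))*149 = (-1*12² - 20*(3 - 1*(-5)))*149 = (-1*144 - 20*(3 + 5))*149 = (-144 - 20*8)*149 = (-144 - 160)*149 = -304*149 = -45296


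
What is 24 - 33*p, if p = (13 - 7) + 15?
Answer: -669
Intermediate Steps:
p = 21 (p = 6 + 15 = 21)
24 - 33*p = 24 - 33*21 = 24 - 693 = -669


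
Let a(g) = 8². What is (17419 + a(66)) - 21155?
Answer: -3672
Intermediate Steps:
a(g) = 64
(17419 + a(66)) - 21155 = (17419 + 64) - 21155 = 17483 - 21155 = -3672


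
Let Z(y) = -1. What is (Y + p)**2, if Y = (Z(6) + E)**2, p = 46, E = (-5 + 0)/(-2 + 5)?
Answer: 228484/81 ≈ 2820.8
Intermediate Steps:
E = -5/3 ≈ -1.6667
Y = 64/9 (Y = (-1 - 5/3)**2 = (-8/3)**2 = 64/9 ≈ 7.1111)
(Y + p)**2 = (64/9 + 46)**2 = (478/9)**2 = 228484/81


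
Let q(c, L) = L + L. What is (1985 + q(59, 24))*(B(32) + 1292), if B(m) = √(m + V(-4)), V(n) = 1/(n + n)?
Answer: 2626636 + 2033*√510/4 ≈ 2.6381e+6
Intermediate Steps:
V(n) = 1/(2*n)
q(c, L) = 2*L
B(m) = √(-⅛ + m) (B(m) = √(m + (½)/(-4)) = √(m + (½)*(-¼)) = √(m - ⅛) = √(-⅛ + m))
(1985 + q(59, 24))*(B(32) + 1292) = (1985 + 2*24)*(√(-2 + 16*32)/4 + 1292) = (1985 + 48)*(√(-2 + 512)/4 + 1292) = 2033*(√510/4 + 1292) = 2033*(1292 + √510/4) = 2626636 + 2033*√510/4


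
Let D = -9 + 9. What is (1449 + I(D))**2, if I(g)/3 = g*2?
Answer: 2099601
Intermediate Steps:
D = 0
I(g) = 6*g (I(g) = 3*(g*2) = 3*(2*g) = 6*g)
(1449 + I(D))**2 = (1449 + 6*0)**2 = (1449 + 0)**2 = 1449**2 = 2099601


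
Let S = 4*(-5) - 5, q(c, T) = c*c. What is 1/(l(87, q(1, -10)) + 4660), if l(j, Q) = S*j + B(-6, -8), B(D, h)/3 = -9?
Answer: 1/2458 ≈ 0.00040683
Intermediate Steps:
B(D, h) = -27 (B(D, h) = 3*(-9) = -27)
q(c, T) = c²
S = -25 (S = -20 - 5 = -25)
l(j, Q) = -27 - 25*j (l(j, Q) = -25*j - 27 = -27 - 25*j)
1/(l(87, q(1, -10)) + 4660) = 1/((-27 - 25*87) + 4660) = 1/((-27 - 2175) + 4660) = 1/(-2202 + 4660) = 1/2458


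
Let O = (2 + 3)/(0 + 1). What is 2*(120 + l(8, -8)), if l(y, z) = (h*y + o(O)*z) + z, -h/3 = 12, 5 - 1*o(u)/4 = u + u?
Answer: -32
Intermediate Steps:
O = 5 (O = 5/1 = 5*1 = 5)
o(u) = 20 - 8*u (o(u) = 20 - 4*(u + u) = 20 - 8*u)
h = -36 (h = -3*12 = -36)
l(y, z) = -36*y - 19*z (l(y, z) = (-36*y + (20 - 8*5)*z) + z = (-36*y + (20 - 40)*z) + z = (-36*y - 20*z) + z = -36*y - 19*z)
2*(120 + l(8, -8)) = 2*(120 + (-36*8 - 19*(-8))) = 2*(120 + (-288 + 152)) = 2*(120 - 136) = 2*(-16) = -32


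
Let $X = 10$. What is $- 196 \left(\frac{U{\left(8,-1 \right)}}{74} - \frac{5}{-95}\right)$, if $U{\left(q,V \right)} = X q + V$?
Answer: $- \frac{154350}{703} \approx -219.56$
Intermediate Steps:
$U{\left(q,V \right)} = V + 10 q$ ($U{\left(q,V \right)} = 10 q + V = V + 10 q$)
$- 196 \left(\frac{U{\left(8,-1 \right)}}{74} - \frac{5}{-95}\right) = - 196 \left(\frac{-1 + 10 \cdot 8}{74} - \frac{5}{-95}\right) = - 196 \left(\left(-1 + 80\right) \frac{1}{74} - - \frac{1}{19}\right) = - 196 \left(79 \cdot \frac{1}{74} + \frac{1}{19}\right) = - 196 \left(\frac{79}{74} + \frac{1}{19}\right) = \left(-196\right) \frac{1575}{1406} = - \frac{154350}{703}$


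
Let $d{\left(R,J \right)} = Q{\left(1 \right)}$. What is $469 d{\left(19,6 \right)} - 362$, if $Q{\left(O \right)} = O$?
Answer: $107$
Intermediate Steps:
$d{\left(R,J \right)} = 1$
$469 d{\left(19,6 \right)} - 362 = 469 \cdot 1 - 362 = 469 - 362 = 107$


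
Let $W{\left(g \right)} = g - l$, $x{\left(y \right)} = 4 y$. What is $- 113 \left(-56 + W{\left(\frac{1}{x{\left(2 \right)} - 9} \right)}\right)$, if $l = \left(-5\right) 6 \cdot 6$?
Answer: $-13899$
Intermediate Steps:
$l = -180$ ($l = \left(-30\right) 6 = -180$)
$W{\left(g \right)} = 180 + g$ ($W{\left(g \right)} = g - -180 = g + 180 = 180 + g$)
$- 113 \left(-56 + W{\left(\frac{1}{x{\left(2 \right)} - 9} \right)}\right) = - 113 \left(-56 + \left(180 + \frac{1}{4 \cdot 2 - 9}\right)\right) = - 113 \left(-56 + \left(180 + \frac{1}{8 - 9}\right)\right) = - 113 \left(-56 + \left(180 + \frac{1}{-1}\right)\right) = - 113 \left(-56 + \left(180 - 1\right)\right) = - 113 \left(-56 + 179\right) = \left(-113\right) 123 = -13899$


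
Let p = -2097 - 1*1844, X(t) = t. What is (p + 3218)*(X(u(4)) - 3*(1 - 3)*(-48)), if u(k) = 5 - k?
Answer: 207501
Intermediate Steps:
p = -3941 (p = -2097 - 1844 = -3941)
(p + 3218)*(X(u(4)) - 3*(1 - 3)*(-48)) = (-3941 + 3218)*((5 - 1*4) - 3*(1 - 3)*(-48)) = -723*((5 - 4) - 3*(-2)*(-48)) = -723*(1 + 6*(-48)) = -723*(1 - 288) = -723*(-287) = 207501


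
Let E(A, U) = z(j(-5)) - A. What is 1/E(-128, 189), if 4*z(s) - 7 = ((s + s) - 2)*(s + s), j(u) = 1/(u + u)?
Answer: 50/6493 ≈ 0.0077006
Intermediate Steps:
j(u) = 1/(2*u)
z(s) = 7/4 + s*(-2 + 2*s)/2 (z(s) = 7/4 + (((s + s) - 2)*(s + s))/4 = 7/4 + ((2*s - 2)*(2*s))/4 = 7/4 + ((-2 + 2*s)*(2*s))/4 = 7/4 + (2*s*(-2 + 2*s))/4 = 7/4 + s*(-2 + 2*s)/2)
E(A, U) = 93/50 - A (E(A, U) = (7/4 + ((½)/(-5))² - 1/(2*(-5))) - A = (7/4 + ((½)*(-⅕))² - (-1)/(2*5)) - A = (7/4 + (-⅒)² - 1*(-⅒)) - A = (7/4 + 1/100 + ⅒) - A = 93/50 - A)
1/E(-128, 189) = 1/(93/50 - 1*(-128)) = 1/(93/50 + 128) = 1/(6493/50) = 50/6493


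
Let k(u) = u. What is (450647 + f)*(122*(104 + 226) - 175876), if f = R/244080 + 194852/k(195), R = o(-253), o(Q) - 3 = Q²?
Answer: -186875251669712/3051 ≈ -6.1250e+10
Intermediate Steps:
o(Q) = 3 + Q²
R = 64012 (R = 3 + (-253)² = 3 + 64009 = 64012)
f = 158573195/158652 (f = 64012/244080 + 194852/195 = 64012*(1/244080) + 194852*(1/195) = 16003/61020 + 194852/195 = 158573195/158652 ≈ 999.50)
(450647 + f)*(122*(104 + 226) - 175876) = (450647 + 158573195/158652)*(122*(104 + 226) - 175876) = 71654621039*(122*330 - 175876)/158652 = 71654621039*(40260 - 175876)/158652 = (71654621039/158652)*(-135616) = -186875251669712/3051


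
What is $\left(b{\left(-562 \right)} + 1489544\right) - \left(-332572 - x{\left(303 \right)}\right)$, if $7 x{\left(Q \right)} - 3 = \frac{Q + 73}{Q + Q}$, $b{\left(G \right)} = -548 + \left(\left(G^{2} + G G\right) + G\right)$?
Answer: $\frac{5202165071}{2121} \approx 2.4527 \cdot 10^{6}$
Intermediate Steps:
$b{\left(G \right)} = -548 + G + 2 G^{2}$ ($b{\left(G \right)} = -548 + \left(\left(G^{2} + G^{2}\right) + G\right) = -548 + \left(2 G^{2} + G\right) = -548 + \left(G + 2 G^{2}\right) = -548 + G + 2 G^{2}$)
$x{\left(Q \right)} = \frac{3}{7} + \frac{73 + Q}{14 Q}$ ($x{\left(Q \right)} = \frac{3}{7} + \frac{\left(Q + 73\right) \frac{1}{Q + Q}}{7} = \frac{3}{7} + \frac{\left(73 + Q\right) \frac{1}{2 Q}}{7} = \frac{3}{7} + \frac{\frac{1}{2} \frac{1}{Q} \left(73 + Q\right)}{7} = \frac{3}{7} + \frac{73 + Q}{14 Q}$)
$\left(b{\left(-562 \right)} + 1489544\right) - \left(-332572 - x{\left(303 \right)}\right) = \left(\left(-548 - 562 + 2 \left(-562\right)^{2}\right) + 1489544\right) + \left(\left(\frac{73 + 7 \cdot 303}{14 \cdot 303} + 452138\right) - 119566\right) = \left(\left(-548 - 562 + 2 \cdot 315844\right) + 1489544\right) + \left(\left(\frac{1}{14} \cdot \frac{1}{303} \left(73 + 2121\right) + 452138\right) - 119566\right) = \left(\left(-548 - 562 + 631688\right) + 1489544\right) + \left(\left(\frac{1}{14} \cdot \frac{1}{303} \cdot 2194 + 452138\right) - 119566\right) = \left(630578 + 1489544\right) + \left(\left(\frac{1097}{2121} + 452138\right) - 119566\right) = 2120122 + \left(\frac{958985795}{2121} - 119566\right) = 2120122 + \frac{705386309}{2121} = \frac{5202165071}{2121}$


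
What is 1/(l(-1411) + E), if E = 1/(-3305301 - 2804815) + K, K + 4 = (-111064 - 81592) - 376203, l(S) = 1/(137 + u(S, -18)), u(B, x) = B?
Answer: -3892143892/2214096653890491 ≈ -1.7579e-6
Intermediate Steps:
l(S) = 1/(137 + S)
K = -568863 (K = -4 + ((-111064 - 81592) - 376203) = -4 + (-192656 - 376203) = -4 - 568859 = -568863)
E = -3475818918109/6110116 (E = 1/(-3305301 - 2804815) - 568863 = 1/(-6110116) - 568863 = -1/6110116 - 568863 = -3475818918109/6110116 ≈ -5.6886e+5)
1/(l(-1411) + E) = 1/(1/(137 - 1411) - 3475818918109/6110116) = 1/(1/(-1274) - 3475818918109/6110116) = 1/(-1/1274 - 3475818918109/6110116) = 1/(-2214096653890491/3892143892) = -3892143892/2214096653890491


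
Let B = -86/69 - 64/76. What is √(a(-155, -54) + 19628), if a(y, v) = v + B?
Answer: 22*√69501354/1311 ≈ 139.90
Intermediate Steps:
B = -2738/1311 (B = -86*1/69 - 64*1/76 = -86/69 - 16/19 = -2738/1311 ≈ -2.0885)
a(y, v) = -2738/1311 + v (a(y, v) = v - 2738/1311 = -2738/1311 + v)
√(a(-155, -54) + 19628) = √((-2738/1311 - 54) + 19628) = √(-73532/1311 + 19628) = √(25658776/1311) = 22*√69501354/1311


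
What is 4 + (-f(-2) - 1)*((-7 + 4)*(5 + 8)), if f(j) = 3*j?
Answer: -191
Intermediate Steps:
4 + (-f(-2) - 1)*((-7 + 4)*(5 + 8)) = 4 + (-3*(-2) - 1)*((-7 + 4)*(5 + 8)) = 4 + (-1*(-6) - 1)*(-3*13) = 4 + (6 - 1)*(-39) = 4 + 5*(-39) = 4 - 195 = -191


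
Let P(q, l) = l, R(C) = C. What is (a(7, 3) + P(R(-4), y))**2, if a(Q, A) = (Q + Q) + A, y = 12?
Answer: 841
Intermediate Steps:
a(Q, A) = A + 2*Q (a(Q, A) = 2*Q + A = A + 2*Q)
(a(7, 3) + P(R(-4), y))**2 = ((3 + 2*7) + 12)**2 = ((3 + 14) + 12)**2 = (17 + 12)**2 = 29**2 = 841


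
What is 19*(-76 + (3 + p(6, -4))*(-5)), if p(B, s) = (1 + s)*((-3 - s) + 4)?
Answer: -304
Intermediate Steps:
p(B, s) = (1 + s)*(1 - s)
19*(-76 + (3 + p(6, -4))*(-5)) = 19*(-76 + (3 + (1 - 1*(-4)²))*(-5)) = 19*(-76 + (3 + (1 - 1*16))*(-5)) = 19*(-76 + (3 + (1 - 16))*(-5)) = 19*(-76 + (3 - 15)*(-5)) = 19*(-76 - 12*(-5)) = 19*(-76 + 60) = 19*(-16) = -304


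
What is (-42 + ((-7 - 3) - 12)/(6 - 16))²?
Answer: 39601/25 ≈ 1584.0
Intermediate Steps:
(-42 + ((-7 - 3) - 12)/(6 - 16))² = (-42 + (-10 - 12)/(-10))² = (-42 - 22*(-⅒))² = (-42 + 11/5)² = (-199/5)² = 39601/25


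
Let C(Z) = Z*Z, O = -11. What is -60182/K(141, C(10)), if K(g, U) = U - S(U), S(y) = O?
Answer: -60182/111 ≈ -542.18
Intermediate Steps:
C(Z) = Z²
S(y) = -11
K(g, U) = 11 + U (K(g, U) = U - 1*(-11) = U + 11 = 11 + U)
-60182/K(141, C(10)) = -60182/(11 + 10²) = -60182/(11 + 100) = -60182/111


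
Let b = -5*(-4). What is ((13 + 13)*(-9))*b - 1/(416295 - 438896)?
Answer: -105772679/22601 ≈ -4680.0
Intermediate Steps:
b = 20
((13 + 13)*(-9))*b - 1/(416295 - 438896) = ((13 + 13)*(-9))*20 - 1/(416295 - 438896) = (26*(-9))*20 - 1/(-22601) = -234*20 - 1*(-1/22601) = -4680 + 1/22601 = -105772679/22601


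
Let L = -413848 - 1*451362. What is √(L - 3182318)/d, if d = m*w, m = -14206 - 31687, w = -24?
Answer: I*√1011882/550716 ≈ 0.0018266*I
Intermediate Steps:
m = -45893
L = -865210 (L = -413848 - 451362 = -865210)
d = 1101432 (d = -45893*(-24) = 1101432)
√(L - 3182318)/d = √(-865210 - 3182318)/1101432 = √(-4047528)*(1/1101432) = (2*I*√1011882)*(1/1101432) = I*√1011882/550716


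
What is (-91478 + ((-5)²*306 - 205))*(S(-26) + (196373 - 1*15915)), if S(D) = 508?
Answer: -15207115878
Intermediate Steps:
(-91478 + ((-5)²*306 - 205))*(S(-26) + (196373 - 1*15915)) = (-91478 + ((-5)²*306 - 205))*(508 + (196373 - 1*15915)) = (-91478 + (25*306 - 205))*(508 + (196373 - 15915)) = (-91478 + (7650 - 205))*(508 + 180458) = (-91478 + 7445)*180966 = -84033*180966 = -15207115878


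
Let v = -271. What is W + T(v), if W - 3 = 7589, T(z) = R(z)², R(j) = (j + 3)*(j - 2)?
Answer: 5352978488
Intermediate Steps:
R(j) = (-2 + j)*(3 + j) (R(j) = (3 + j)*(-2 + j) = (-2 + j)*(3 + j))
T(z) = (-6 + z + z²)²
W = 7592 (W = 3 + 7589 = 7592)
W + T(v) = 7592 + (-6 - 271 + (-271)²)² = 7592 + (-6 - 271 + 73441)² = 7592 + 73164² = 7592 + 5352970896 = 5352978488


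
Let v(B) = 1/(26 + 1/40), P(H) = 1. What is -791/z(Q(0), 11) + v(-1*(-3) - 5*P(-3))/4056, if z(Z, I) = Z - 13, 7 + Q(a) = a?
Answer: 417479617/10555740 ≈ 39.550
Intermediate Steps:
Q(a) = -7 + a
z(Z, I) = -13 + Z
v(B) = 40/1041 (v(B) = 1/(26 + 1/40) = 1/(1041/40) = 40/1041)
-791/z(Q(0), 11) + v(-1*(-3) - 5*P(-3))/4056 = -791/(-13 + (-7 + 0)) + (40/1041)/4056 = -791/(-13 - 7) + (40/1041)*(1/4056) = -791/(-20) + 5/527787 = -791*(-1/20) + 5/527787 = 791/20 + 5/527787 = 417479617/10555740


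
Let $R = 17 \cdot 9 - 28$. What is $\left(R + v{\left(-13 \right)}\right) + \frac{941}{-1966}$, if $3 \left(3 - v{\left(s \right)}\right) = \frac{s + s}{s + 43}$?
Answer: $\frac{11307373}{88470} \approx 127.81$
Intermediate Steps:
$v{\left(s \right)} = 3 - \frac{2 s}{3 \left(43 + s\right)}$ ($v{\left(s \right)} = 3 - \frac{\left(s + s\right) \frac{1}{s + 43}}{3} = 3 - \frac{2 s \frac{1}{43 + s}}{3} = 3 - \frac{2 s}{3 \left(43 + s\right)}$)
$R = 125$ ($R = 153 - 28 = 125$)
$\left(R + v{\left(-13 \right)}\right) + \frac{941}{-1966} = \left(125 + \frac{387 + 7 \left(-13\right)}{3 \left(43 - 13\right)}\right) + \frac{941}{-1966} = \left(125 + \frac{387 - 91}{3 \cdot 30}\right) + 941 \left(- \frac{1}{1966}\right) = \left(125 + \frac{1}{3} \cdot \frac{1}{30} \cdot 296\right) - \frac{941}{1966} = \left(125 + \frac{148}{45}\right) - \frac{941}{1966} = \frac{5773}{45} - \frac{941}{1966} = \frac{11307373}{88470}$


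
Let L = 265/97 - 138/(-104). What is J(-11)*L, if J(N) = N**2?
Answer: 2477233/5044 ≈ 491.12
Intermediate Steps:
L = 20473/5044 (L = 265*(1/97) - 138*(-1/104) = 265/97 + 69/52 = 20473/5044 ≈ 4.0589)
J(-11)*L = (-11)**2*(20473/5044) = 121*(20473/5044) = 2477233/5044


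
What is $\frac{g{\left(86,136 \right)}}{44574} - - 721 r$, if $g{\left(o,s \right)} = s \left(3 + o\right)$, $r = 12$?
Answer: $\frac{11343128}{1311} \approx 8652.3$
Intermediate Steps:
$\frac{g{\left(86,136 \right)}}{44574} - - 721 r = \frac{136 \left(3 + 86\right)}{44574} - \left(-721\right) 12 = 136 \cdot 89 \cdot \frac{1}{44574} - -8652 = 12104 \cdot \frac{1}{44574} + 8652 = \frac{356}{1311} + 8652 = \frac{11343128}{1311}$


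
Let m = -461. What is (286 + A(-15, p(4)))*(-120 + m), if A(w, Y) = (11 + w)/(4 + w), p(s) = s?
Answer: -1830150/11 ≈ -1.6638e+5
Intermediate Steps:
A(w, Y) = (11 + w)/(4 + w)
(286 + A(-15, p(4)))*(-120 + m) = (286 + (11 - 15)/(4 - 15))*(-120 - 461) = (286 - 4/(-11))*(-581) = (286 - 1/11*(-4))*(-581) = (286 + 4/11)*(-581) = (3150/11)*(-581) = -1830150/11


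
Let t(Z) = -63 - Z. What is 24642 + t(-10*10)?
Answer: 24679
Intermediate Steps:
24642 + t(-10*10) = 24642 + (-63 - (-10)*10) = 24642 + (-63 - 1*(-100)) = 24642 + (-63 + 100) = 24642 + 37 = 24679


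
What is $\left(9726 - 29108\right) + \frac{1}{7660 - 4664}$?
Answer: $- \frac{58068471}{2996} \approx -19382.0$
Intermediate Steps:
$\left(9726 - 29108\right) + \frac{1}{7660 - 4664} = -19382 + \frac{1}{2996} = - \frac{58068471}{2996}$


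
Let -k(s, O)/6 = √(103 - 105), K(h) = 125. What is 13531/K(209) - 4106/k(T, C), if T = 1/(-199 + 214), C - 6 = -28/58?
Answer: 13531/125 - 2053*I*√2/6 ≈ 108.25 - 483.9*I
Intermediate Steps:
C = 160/29 (C = 6 - 28/58 = 6 - 28*1/58 = 6 - 14/29 = 160/29 ≈ 5.5172)
T = 1/15 ≈ 0.066667
k(s, O) = -6*I*√2 (k(s, O) = -6*√(103 - 105) = -6*I*√2)
13531/K(209) - 4106/k(T, C) = 13531/125 - 4106*I*√2/12 = 13531*(1/125) - 2053*I*√2/6 = 13531/125 - 2053*I*√2/6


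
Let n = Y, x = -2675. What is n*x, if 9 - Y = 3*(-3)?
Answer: -48150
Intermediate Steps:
Y = 18 (Y = 9 - 3*(-3) = 9 - 1*(-9) = 9 + 9 = 18)
n = 18
n*x = 18*(-2675) = -48150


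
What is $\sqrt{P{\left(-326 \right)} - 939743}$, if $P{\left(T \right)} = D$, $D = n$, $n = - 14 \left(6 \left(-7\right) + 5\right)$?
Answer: $5 i \sqrt{37569} \approx 969.14 i$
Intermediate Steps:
$n = 518$ ($n = - 14 \left(-42 + 5\right) = \left(-14\right) \left(-37\right) = 518$)
$D = 518$
$P{\left(T \right)} = 518$
$\sqrt{P{\left(-326 \right)} - 939743} = \sqrt{518 - 939743} = \sqrt{-939225} = 5 i \sqrt{37569}$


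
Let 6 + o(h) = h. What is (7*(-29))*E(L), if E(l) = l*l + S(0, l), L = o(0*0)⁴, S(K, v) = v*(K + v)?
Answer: -681924096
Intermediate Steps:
o(h) = -6 + h
L = 1296 (L = (-6 + 0*0)⁴ = (-6 + 0)⁴ = (-6)⁴ = 1296)
E(l) = 2*l² (E(l) = l*l + l*(0 + l) = l² + l*l = l² + l² = 2*l²)
(7*(-29))*E(L) = (7*(-29))*(2*1296²) = -406*1679616 = -203*3359232 = -681924096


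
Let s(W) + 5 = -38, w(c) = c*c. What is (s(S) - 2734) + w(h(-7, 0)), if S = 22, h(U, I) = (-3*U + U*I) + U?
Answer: -2581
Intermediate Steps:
h(U, I) = -2*U + I*U (h(U, I) = (-3*U + I*U) + U = -2*U + I*U)
w(c) = c**2
s(W) = -43 (s(W) = -5 - 38 = -43)
(s(S) - 2734) + w(h(-7, 0)) = (-43 - 2734) + (-7*(-2 + 0))**2 = -2777 + (-7*(-2))**2 = -2777 + 14**2 = -2777 + 196 = -2581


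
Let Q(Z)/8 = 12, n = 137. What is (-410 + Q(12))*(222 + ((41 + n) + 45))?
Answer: -139730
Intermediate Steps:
Q(Z) = 96 (Q(Z) = 8*12 = 96)
(-410 + Q(12))*(222 + ((41 + n) + 45)) = (-410 + 96)*(222 + ((41 + 137) + 45)) = -314*(222 + (178 + 45)) = -314*(222 + 223) = -314*445 = -139730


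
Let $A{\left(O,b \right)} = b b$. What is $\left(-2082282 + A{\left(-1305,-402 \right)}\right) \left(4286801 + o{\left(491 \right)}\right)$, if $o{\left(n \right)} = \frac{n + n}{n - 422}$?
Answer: $- \frac{189372609236726}{23} \approx -8.2336 \cdot 10^{12}$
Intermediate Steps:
$A{\left(O,b \right)} = b^{2}$
$o{\left(n \right)} = \frac{2 n}{-422 + n}$
$\left(-2082282 + A{\left(-1305,-402 \right)}\right) \left(4286801 + o{\left(491 \right)}\right) = \left(-2082282 + \left(-402\right)^{2}\right) \left(4286801 + 2 \cdot 491 \frac{1}{-422 + 491}\right) = \left(-2082282 + 161604\right) \left(4286801 + 2 \cdot 491 \cdot \frac{1}{69}\right) = - 1920678 \left(4286801 + 2 \cdot 491 \cdot \frac{1}{69}\right) = - 1920678 \left(4286801 + \frac{982}{69}\right) = \left(-1920678\right) \frac{295790251}{69} = - \frac{189372609236726}{23}$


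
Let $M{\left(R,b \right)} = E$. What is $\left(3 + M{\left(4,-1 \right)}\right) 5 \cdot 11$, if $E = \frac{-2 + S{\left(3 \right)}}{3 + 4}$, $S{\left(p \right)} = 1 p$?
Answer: $\frac{1210}{7} \approx 172.86$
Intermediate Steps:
$S{\left(p \right)} = p$
$E = \frac{1}{7}$ ($E = \frac{-2 + 3}{3 + 4} = 1 \cdot \frac{1}{7} = \frac{1}{7} \approx 0.14286$)
$M{\left(R,b \right)} = \frac{1}{7}$
$\left(3 + M{\left(4,-1 \right)}\right) 5 \cdot 11 = \left(3 + \frac{1}{7}\right) 5 \cdot 11 = \frac{22}{7} \cdot 5 \cdot 11 = \frac{110}{7} \cdot 11 = \frac{1210}{7}$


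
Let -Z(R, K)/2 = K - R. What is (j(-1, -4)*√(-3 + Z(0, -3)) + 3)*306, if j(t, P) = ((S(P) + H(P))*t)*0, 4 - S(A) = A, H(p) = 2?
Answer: 918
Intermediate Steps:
Z(R, K) = -2*K + 2*R (Z(R, K) = -2*(K - R) = -2*K + 2*R)
S(A) = 4 - A
j(t, P) = 0 (j(t, P) = (((4 - P) + 2)*t)*0 = ((6 - P)*t)*0 = (t*(6 - P))*0 = 0)
(j(-1, -4)*√(-3 + Z(0, -3)) + 3)*306 = (0*√(-3 + (-2*(-3) + 2*0)) + 3)*306 = (0*√(-3 + (6 + 0)) + 3)*306 = (0*√(-3 + 6) + 3)*306 = (0*√3 + 3)*306 = (0 + 3)*306 = 3*306 = 918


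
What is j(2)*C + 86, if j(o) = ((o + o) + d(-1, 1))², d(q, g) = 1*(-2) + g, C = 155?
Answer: 1481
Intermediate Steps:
d(q, g) = -2 + g
j(o) = (-1 + 2*o)² (j(o) = ((o + o) + (-2 + 1))² = (2*o - 1)² = (-1 + 2*o)²)
j(2)*C + 86 = (-1 + 2*2)²*155 + 86 = (-1 + 4)²*155 + 86 = 3²*155 + 86 = 9*155 + 86 = 1395 + 86 = 1481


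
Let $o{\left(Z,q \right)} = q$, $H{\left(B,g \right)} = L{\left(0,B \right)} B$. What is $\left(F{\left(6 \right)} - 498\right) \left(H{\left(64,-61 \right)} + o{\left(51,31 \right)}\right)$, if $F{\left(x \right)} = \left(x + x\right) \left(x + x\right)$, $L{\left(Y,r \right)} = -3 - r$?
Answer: $1506978$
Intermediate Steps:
$F{\left(x \right)} = 4 x^{2}$ ($F{\left(x \right)} = 2 x 2 x = 4 x^{2}$)
$H{\left(B,g \right)} = B \left(-3 - B\right)$ ($H{\left(B,g \right)} = \left(-3 - B\right) B = B \left(-3 - B\right)$)
$\left(F{\left(6 \right)} - 498\right) \left(H{\left(64,-61 \right)} + o{\left(51,31 \right)}\right) = \left(4 \cdot 6^{2} - 498\right) \left(\left(-1\right) 64 \left(3 + 64\right) + 31\right) = \left(4 \cdot 36 - 498\right) \left(\left(-1\right) 64 \cdot 67 + 31\right) = \left(144 - 498\right) \left(-4288 + 31\right) = \left(-354\right) \left(-4257\right) = 1506978$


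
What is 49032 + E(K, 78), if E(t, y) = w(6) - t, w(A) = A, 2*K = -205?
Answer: 98281/2 ≈ 49141.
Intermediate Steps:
K = -205/2 (K = (1/2)*(-205) = -205/2 ≈ -102.50)
E(t, y) = 6 - t
49032 + E(K, 78) = 49032 + (6 - 1*(-205/2)) = 49032 + (6 + 205/2) = 49032 + 217/2 = 98281/2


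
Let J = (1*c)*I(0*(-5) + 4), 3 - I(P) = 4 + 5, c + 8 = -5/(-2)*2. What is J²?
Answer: 324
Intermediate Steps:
c = -3 (c = -8 - 5/(-2)*2 = -8 - 5*(-½)*2 = -8 + (5/2)*2 = -8 + 5 = -3)
I(P) = -6 (I(P) = 3 - (4 + 5) = 3 - 1*9 = 3 - 9 = -6)
J = 18 (J = (1*(-3))*(-6) = -3*(-6) = 18)
J² = 18² = 324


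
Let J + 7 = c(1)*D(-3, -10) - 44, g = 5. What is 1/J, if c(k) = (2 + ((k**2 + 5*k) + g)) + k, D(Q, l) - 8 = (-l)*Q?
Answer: -1/359 ≈ -0.0027855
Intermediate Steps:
D(Q, l) = 8 - Q*l (D(Q, l) = 8 + (-l)*Q = 8 - Q*l)
c(k) = 7 + k**2 + 6*k (c(k) = (2 + ((k**2 + 5*k) + 5)) + k = (2 + (5 + k**2 + 5*k)) + k = (7 + k**2 + 5*k) + k = 7 + k**2 + 6*k)
J = -359 (J = -7 + ((7 + 1**2 + 6*1)*(8 - 1*(-3)*(-10)) - 44) = -7 + ((7 + 1 + 6)*(8 - 30) - 44) = -7 + (14*(-22) - 44) = -7 + (-308 - 44) = -7 - 352 = -359)
1/J = 1/(-359) = -1/359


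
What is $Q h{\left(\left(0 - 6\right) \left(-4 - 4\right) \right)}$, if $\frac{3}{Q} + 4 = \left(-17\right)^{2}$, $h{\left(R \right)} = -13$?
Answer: $- \frac{13}{95} \approx -0.13684$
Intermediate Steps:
$Q = \frac{1}{95}$ ($Q = \frac{3}{-4 + \left(-17\right)^{2}} = \frac{3}{-4 + 289} = \frac{3}{285} = 3 \cdot \frac{1}{285} = \frac{1}{95} \approx 0.010526$)
$Q h{\left(\left(0 - 6\right) \left(-4 - 4\right) \right)} = \frac{1}{95} \left(-13\right) = - \frac{13}{95}$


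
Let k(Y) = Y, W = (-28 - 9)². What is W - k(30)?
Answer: 1339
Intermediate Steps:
W = 1369 (W = (-37)² = 1369)
W - k(30) = 1369 - 1*30 = 1369 - 30 = 1339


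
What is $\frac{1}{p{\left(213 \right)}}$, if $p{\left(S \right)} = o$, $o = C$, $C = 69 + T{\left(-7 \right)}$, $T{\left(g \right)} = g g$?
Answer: $\frac{1}{118} \approx 0.0084746$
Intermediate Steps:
$T{\left(g \right)} = g^{2}$
$C = 118$ ($C = 69 + \left(-7\right)^{2} = 69 + 49 = 118$)
$o = 118$
$p{\left(S \right)} = 118$
$\frac{1}{p{\left(213 \right)}} = \frac{1}{118}$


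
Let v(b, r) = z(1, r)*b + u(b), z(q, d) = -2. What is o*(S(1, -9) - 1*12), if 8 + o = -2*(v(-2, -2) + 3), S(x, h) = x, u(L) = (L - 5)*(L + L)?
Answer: 858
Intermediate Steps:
u(L) = 2*L*(-5 + L) (u(L) = (-5 + L)*(2*L) = 2*L*(-5 + L))
v(b, r) = -2*b + 2*b*(-5 + b)
o = -78 (o = -8 - 2*(2*(-2)*(-6 - 2) + 3) = -8 - 2*(2*(-2)*(-8) + 3) = -8 - 2*(32 + 3) = -8 - 2*35 = -8 - 70 = -78)
o*(S(1, -9) - 1*12) = -78*(1 - 1*12) = -78*(1 - 12) = -78*(-11) = 858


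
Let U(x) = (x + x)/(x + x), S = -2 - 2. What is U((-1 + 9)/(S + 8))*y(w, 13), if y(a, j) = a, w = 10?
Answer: 10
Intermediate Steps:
S = -4
U(x) = 1 (U(x) = (2*x)/((2*x)) = (2*x)*(1/(2*x)) = 1)
U((-1 + 9)/(S + 8))*y(w, 13) = 1*10 = 10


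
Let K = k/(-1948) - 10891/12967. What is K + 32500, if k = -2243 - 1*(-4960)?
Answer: 820884322993/25259716 ≈ 32498.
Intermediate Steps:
k = 2717 (k = -2243 + 4960 = 2717)
K = -56447007/25259716 (K = 2717/(-1948) - 10891/12967 = 2717*(-1/1948) - 10891*1/12967 = -2717/1948 - 10891/12967 = -56447007/25259716 ≈ -2.2347)
K + 32500 = -56447007/25259716 + 32500 = 820884322993/25259716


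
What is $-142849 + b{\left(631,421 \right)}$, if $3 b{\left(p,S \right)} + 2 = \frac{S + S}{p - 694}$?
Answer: $- \frac{26999429}{189} \approx -1.4285 \cdot 10^{5}$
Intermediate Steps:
$b{\left(p,S \right)} = - \frac{2}{3} + \frac{2 S}{3 \left(-694 + p\right)}$ ($b{\left(p,S \right)} = - \frac{2}{3} + \frac{\left(S + S\right) \frac{1}{p - 694}}{3} = - \frac{2}{3} + \frac{2 S \frac{1}{-694 + p}}{3} = - \frac{2}{3} + \frac{2 S}{3 \left(-694 + p\right)}$)
$-142849 + b{\left(631,421 \right)} = -142849 + \frac{2 \left(694 + 421 - 631\right)}{3 \left(-694 + 631\right)} = -142849 + \frac{2 \left(694 + 421 - 631\right)}{3 \left(-63\right)} = -142849 + \frac{2}{3} \left(- \frac{1}{63}\right) 484 = -142849 - \frac{968}{189} = - \frac{26999429}{189}$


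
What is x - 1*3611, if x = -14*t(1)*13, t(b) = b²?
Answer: -3793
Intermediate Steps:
x = -182 (x = -14*1²*13 = -14*1*13 = -14*13 = -182)
x - 1*3611 = -182 - 1*3611 = -182 - 3611 = -3793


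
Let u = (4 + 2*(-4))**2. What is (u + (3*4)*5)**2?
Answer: 5776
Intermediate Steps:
u = 16 (u = (4 - 8)**2 = (-4)**2 = 16)
(u + (3*4)*5)**2 = (16 + (3*4)*5)**2 = (16 + 12*5)**2 = (16 + 60)**2 = 76**2 = 5776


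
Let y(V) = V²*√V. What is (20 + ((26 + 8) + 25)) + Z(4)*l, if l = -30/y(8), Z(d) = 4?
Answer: 79 - 15*√2/32 ≈ 78.337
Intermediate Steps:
y(V) = V^(5/2)
l = -15*√2/128 (l = -30*√2/256 = -15*√2/128 ≈ -0.16573)
(20 + ((26 + 8) + 25)) + Z(4)*l = (20 + ((26 + 8) + 25)) + 4*(-15*√2/128) = (20 + (34 + 25)) - 15*√2/32 = (20 + 59) - 15*√2/32 = 79 - 15*√2/32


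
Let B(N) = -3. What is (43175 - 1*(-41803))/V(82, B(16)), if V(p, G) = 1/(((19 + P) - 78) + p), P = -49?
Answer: -2209428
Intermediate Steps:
V(p, G) = 1/(-108 + p) (V(p, G) = 1/(((19 - 49) - 78) + p) = 1/((-30 - 78) + p) = 1/(-108 + p))
(43175 - 1*(-41803))/V(82, B(16)) = (43175 - 1*(-41803))/(1/(-108 + 82)) = (43175 + 41803)/(1/(-26)) = 84978/(-1/26) = 84978*(-26) = -2209428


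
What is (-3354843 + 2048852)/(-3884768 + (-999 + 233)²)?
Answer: 1305991/3298012 ≈ 0.39599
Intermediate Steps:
(-3354843 + 2048852)/(-3884768 + (-999 + 233)²) = -1305991/(-3884768 + (-766)²) = -1305991/(-3884768 + 586756) = -1305991/(-3298012) = -1305991*(-1/3298012) = 1305991/3298012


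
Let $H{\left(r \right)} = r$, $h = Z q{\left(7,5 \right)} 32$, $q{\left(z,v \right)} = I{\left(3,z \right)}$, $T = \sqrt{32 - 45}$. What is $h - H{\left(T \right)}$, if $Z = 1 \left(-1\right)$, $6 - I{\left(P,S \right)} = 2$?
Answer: $-128 - i \sqrt{13} \approx -128.0 - 3.6056 i$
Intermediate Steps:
$I{\left(P,S \right)} = 4$ ($I{\left(P,S \right)} = 6 - 2 = 4$)
$T = i \sqrt{13}$ ($T = \sqrt{-13} = i \sqrt{13} \approx 3.6056 i$)
$Z = -1$
$q{\left(z,v \right)} = 4$
$h = -128$ ($h = \left(-1\right) 4 \cdot 32 = \left(-4\right) 32 = -128$)
$h - H{\left(T \right)} = -128 - i \sqrt{13}$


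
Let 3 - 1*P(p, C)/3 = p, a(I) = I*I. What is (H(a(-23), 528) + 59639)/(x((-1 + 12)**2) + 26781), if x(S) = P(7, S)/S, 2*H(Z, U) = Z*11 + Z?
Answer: 7600373/3240489 ≈ 2.3454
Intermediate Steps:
a(I) = I**2
H(Z, U) = 6*Z (H(Z, U) = (Z*11 + Z)/2 = (11*Z + Z)/2 = (12*Z)/2 = 6*Z)
P(p, C) = 9 - 3*p
x(S) = -12/S (x(S) = (9 - 3*7)/S = (9 - 21)/S = -12/S)
(H(a(-23), 528) + 59639)/(x((-1 + 12)**2) + 26781) = (6*(-23)**2 + 59639)/(-12/(-1 + 12)**2 + 26781) = (6*529 + 59639)/(-12/(11**2) + 26781) = (3174 + 59639)/(-12/121 + 26781) = 62813/(-12*1/121 + 26781) = 62813/(-12/121 + 26781) = 62813/(3240489/121) = 62813*(121/3240489) = 7600373/3240489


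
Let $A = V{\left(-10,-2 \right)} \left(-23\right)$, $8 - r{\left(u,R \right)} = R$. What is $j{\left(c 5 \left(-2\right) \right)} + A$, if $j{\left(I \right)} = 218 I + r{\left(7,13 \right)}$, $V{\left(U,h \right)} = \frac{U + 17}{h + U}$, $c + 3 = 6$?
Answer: $- \frac{78379}{12} \approx -6531.6$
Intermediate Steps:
$c = 3$ ($c = -3 + 6 = 3$)
$r{\left(u,R \right)} = 8 - R$
$V{\left(U,h \right)} = \frac{17 + U}{U + h}$
$j{\left(I \right)} = -5 + 218 I$ ($j{\left(I \right)} = 218 I + \left(8 - 13\right) = 218 I - 5 = -5 + 218 I$)
$A = \frac{161}{12}$ ($A = \frac{17 - 10}{-10 - 2} \left(-23\right) = \frac{1}{-12} \cdot 7 \left(-23\right) = \left(- \frac{1}{12}\right) 7 \left(-23\right) = \left(- \frac{7}{12}\right) \left(-23\right) = \frac{161}{12} \approx 13.417$)
$j{\left(c 5 \left(-2\right) \right)} + A = \left(-5 + 218 \cdot 3 \cdot 5 \left(-2\right)\right) + \frac{161}{12} = \left(-5 + 218 \cdot 15 \left(-2\right)\right) + \frac{161}{12} = \left(-5 + 218 \left(-30\right)\right) + \frac{161}{12} = \left(-5 - 6540\right) + \frac{161}{12} = -6545 + \frac{161}{12} = - \frac{78379}{12}$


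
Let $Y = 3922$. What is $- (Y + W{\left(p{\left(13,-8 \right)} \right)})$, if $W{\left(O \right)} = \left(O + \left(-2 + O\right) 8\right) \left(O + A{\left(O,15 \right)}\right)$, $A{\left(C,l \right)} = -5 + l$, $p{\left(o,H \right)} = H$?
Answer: $-3746$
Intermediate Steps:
$W{\left(O \right)} = \left(-16 + 9 O\right) \left(10 + O\right)$ ($W{\left(O \right)} = \left(O + \left(-2 + O\right) 8\right) \left(O + \left(-5 + 15\right)\right) = \left(O + \left(-16 + 8 O\right)\right) \left(O + 10\right) = \left(-16 + 9 O\right) \left(10 + O\right)$)
$- (Y + W{\left(p{\left(13,-8 \right)} \right)}) = - (3922 + \left(-160 + 9 \left(-8\right)^{2} + 74 \left(-8\right)\right)) = - (3922 - 176) = \left(-1\right) 3746 = -3746$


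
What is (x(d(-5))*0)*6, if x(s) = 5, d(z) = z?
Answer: 0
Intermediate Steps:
(x(d(-5))*0)*6 = (5*0)*6 = 0*6 = 0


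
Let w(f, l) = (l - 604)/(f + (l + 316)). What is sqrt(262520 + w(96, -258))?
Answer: sqrt(1556447893)/77 ≈ 512.36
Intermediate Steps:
w(f, l) = (-604 + l)/(316 + f + l) (w(f, l) = (-604 + l)/(f + (316 + l)) = (-604 + l)/(316 + f + l))
sqrt(262520 + w(96, -258)) = sqrt(262520 + (-604 - 258)/(316 + 96 - 258)) = sqrt(262520 - 862/154) = sqrt(262520 + (1/154)*(-862)) = sqrt(262520 - 431/77) = sqrt(20213609/77) = sqrt(1556447893)/77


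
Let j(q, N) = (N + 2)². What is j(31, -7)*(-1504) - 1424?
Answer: -39024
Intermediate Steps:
j(q, N) = (2 + N)²
j(31, -7)*(-1504) - 1424 = (2 - 7)²*(-1504) - 1424 = (-5)²*(-1504) - 1424 = 25*(-1504) - 1424 = -37600 - 1424 = -39024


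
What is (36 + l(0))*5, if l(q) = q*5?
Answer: 180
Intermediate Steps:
l(q) = 5*q
(36 + l(0))*5 = (36 + 5*0)*5 = (36 + 0)*5 = 36*5 = 180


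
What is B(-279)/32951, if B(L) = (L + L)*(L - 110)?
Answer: 217062/32951 ≈ 6.5874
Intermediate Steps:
B(L) = 2*L*(-110 + L) (B(L) = (2*L)*(-110 + L) = 2*L*(-110 + L))
B(-279)/32951 = (2*(-279)*(-110 - 279))/32951 = (2*(-279)*(-389))*(1/32951) = 217062*(1/32951) = 217062/32951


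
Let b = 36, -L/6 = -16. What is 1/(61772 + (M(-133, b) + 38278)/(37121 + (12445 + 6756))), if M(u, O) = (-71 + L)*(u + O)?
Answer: 18774/1159719479 ≈ 1.6188e-5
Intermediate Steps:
L = 96 (L = -6*(-16) = 96)
M(u, O) = 25*O + 25*u (M(u, O) = (-71 + 96)*(u + O) = 25*(O + u) = 25*O + 25*u)
1/(61772 + (M(-133, b) + 38278)/(37121 + (12445 + 6756))) = 1/(61772 + ((25*36 + 25*(-133)) + 38278)/(37121 + (12445 + 6756))) = 1/(61772 + ((900 - 3325) + 38278)/(37121 + 19201)) = 1/(61772 + (-2425 + 38278)/56322) = 1/(61772 + 35853*(1/56322)) = 1/(61772 + 11951/18774) = 1/(1159719479/18774) = 18774/1159719479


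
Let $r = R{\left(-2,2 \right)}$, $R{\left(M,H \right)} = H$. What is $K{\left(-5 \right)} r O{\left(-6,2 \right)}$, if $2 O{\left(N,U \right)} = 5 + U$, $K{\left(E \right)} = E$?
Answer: $-35$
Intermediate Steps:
$O{\left(N,U \right)} = \frac{5}{2} + \frac{U}{2}$ ($O{\left(N,U \right)} = \frac{5 + U}{2} = \frac{5}{2} + \frac{U}{2}$)
$r = 2$
$K{\left(-5 \right)} r O{\left(-6,2 \right)} = \left(-5\right) 2 \left(\frac{5}{2} + \frac{1}{2} \cdot 2\right) = - 10 \left(\frac{5}{2} + 1\right) = \left(-10\right) \frac{7}{2} = -35$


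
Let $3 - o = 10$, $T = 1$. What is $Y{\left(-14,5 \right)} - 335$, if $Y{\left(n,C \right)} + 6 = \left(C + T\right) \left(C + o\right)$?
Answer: $-353$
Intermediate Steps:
$o = -7$ ($o = 3 - 10 = -7$)
$Y{\left(n,C \right)} = -6 + \left(1 + C\right) \left(-7 + C\right)$ ($Y{\left(n,C \right)} = -6 + \left(C + 1\right) \left(C - 7\right) = -6 + \left(1 + C\right) \left(-7 + C\right)$)
$Y{\left(-14,5 \right)} - 335 = \left(-13 + 5^{2} - 30\right) - 335 = \left(-13 + 25 - 30\right) - 335 = -18 - 335 = -353$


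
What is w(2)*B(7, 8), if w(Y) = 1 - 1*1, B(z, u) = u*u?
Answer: 0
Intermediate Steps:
B(z, u) = u**2
w(Y) = 0 (w(Y) = 1 - 1 = 0)
w(2)*B(7, 8) = 0*8**2 = 0*64 = 0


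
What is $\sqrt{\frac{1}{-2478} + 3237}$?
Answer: $\frac{\sqrt{19876744230}}{2478} \approx 56.895$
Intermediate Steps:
$\sqrt{\frac{1}{-2478} + 3237} = \sqrt{- \frac{1}{2478} + 3237} = \sqrt{\frac{8021285}{2478}} = \frac{\sqrt{19876744230}}{2478}$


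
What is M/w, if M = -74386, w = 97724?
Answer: -37193/48862 ≈ -0.76118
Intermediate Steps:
M/w = -74386/97724 = -74386*1/97724 = -37193/48862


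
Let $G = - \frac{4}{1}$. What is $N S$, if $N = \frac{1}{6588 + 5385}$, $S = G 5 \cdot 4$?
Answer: $- \frac{80}{11973} \approx -0.0066817$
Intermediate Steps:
$G = -4$ ($G = \left(-4\right) 1 = -4$)
$S = -80$ ($S = \left(-4\right) 5 \cdot 4 = \left(-20\right) 4 = -80$)
$N = \frac{1}{11973} \approx 8.3521 \cdot 10^{-5}$
$N S = \frac{1}{11973} \left(-80\right) = - \frac{80}{11973}$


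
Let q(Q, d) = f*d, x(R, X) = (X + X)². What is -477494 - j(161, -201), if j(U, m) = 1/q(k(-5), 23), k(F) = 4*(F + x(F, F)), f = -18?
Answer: -197682515/414 ≈ -4.7749e+5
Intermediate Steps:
x(R, X) = 4*X² (x(R, X) = (2*X)² = 4*X²)
k(F) = 4*F + 16*F² (k(F) = 4*(F + 4*F²) = 4*F + 16*F²)
q(Q, d) = -18*d
j(U, m) = -1/414 (j(U, m) = 1/(-18*23) = 1/(-414) = -1/414)
-477494 - j(161, -201) = -477494 - 1*(-1/414) = -477494 + 1/414 = -197682515/414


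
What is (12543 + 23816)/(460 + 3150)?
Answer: 36359/3610 ≈ 10.072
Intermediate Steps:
(12543 + 23816)/(460 + 3150) = 36359/3610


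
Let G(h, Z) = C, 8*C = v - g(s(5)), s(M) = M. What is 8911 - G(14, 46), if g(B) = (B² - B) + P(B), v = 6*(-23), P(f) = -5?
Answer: 71441/8 ≈ 8930.1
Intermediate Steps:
v = -138
g(B) = -5 + B² - B (g(B) = (B² - B) - 5 = -5 + B² - B)
C = -153/8 (C = (-138 - (-5 + 5² - 1*5))/8 = (-138 - (-5 + 25 - 5))/8 = (-138 - 1*15)/8 = (-138 - 15)/8 = (⅛)*(-153) = -153/8 ≈ -19.125)
G(h, Z) = -153/8
8911 - G(14, 46) = 8911 - 1*(-153/8) = 8911 + 153/8 = 71441/8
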